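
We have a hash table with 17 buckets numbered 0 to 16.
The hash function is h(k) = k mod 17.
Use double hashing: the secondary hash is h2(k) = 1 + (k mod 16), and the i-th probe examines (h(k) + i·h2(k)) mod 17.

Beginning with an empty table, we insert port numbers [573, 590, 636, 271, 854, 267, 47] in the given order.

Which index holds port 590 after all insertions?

10

573: h=12 -> slot 12
590: h=12, h2=15, probe 12,10 -> slot 10
636: h=7 -> slot 7
271: h=16 -> slot 16
854: h=4 -> slot 4
267: h=12, h2=12, probe 12,7,2 -> slot 2
47: h=13 -> slot 13
Table: [—, —, 267, —, 854, —, —, 636, —, —, 590, —, 573, 47, —, —, 271]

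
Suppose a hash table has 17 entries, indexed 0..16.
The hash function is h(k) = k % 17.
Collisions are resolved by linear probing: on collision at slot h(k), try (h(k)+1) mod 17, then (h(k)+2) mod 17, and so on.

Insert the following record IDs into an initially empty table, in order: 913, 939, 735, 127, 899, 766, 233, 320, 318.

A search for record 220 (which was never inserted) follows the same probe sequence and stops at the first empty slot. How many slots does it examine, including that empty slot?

2

Insert 913: h=12, slot 12 empty → index 12.
Insert 939: h=4, slot 4 empty → index 4.
Insert 735: h=4, slot 4 occupied → index 5.
Insert 127: h=8, slot 8 empty → index 8.
Insert 899: h=15, slot 15 empty → index 15.
Insert 766: h=1, slot 1 empty → index 1.
Insert 233: h=12, slot 12 occupied → index 13.
Insert 320: h=14, slot 14 empty → index 14.
Insert 318: h=12, slots 12,13,14,15 occupied → index 16.
Table: [-, 766, -, -, 939, 735, -, -, 127, -, -, -, 913, 233, 320, 899, 318]
Lookup 220: h=16, probe 16,0 → slot 0 empty, not found.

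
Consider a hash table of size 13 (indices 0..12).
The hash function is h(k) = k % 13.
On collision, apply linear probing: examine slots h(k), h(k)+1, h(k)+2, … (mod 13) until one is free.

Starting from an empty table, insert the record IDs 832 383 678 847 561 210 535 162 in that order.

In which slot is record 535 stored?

7

832: h=0 → slot 0
383: h=6 → slot 6
678: h=2 → slot 2
847: h=2, probe 2,3 → slot 3
561: h=2, probe 2,3,4 → slot 4
210: h=2, probe 2,3,4,5 → slot 5
535: h=2, probe 2,3,4,5,6,7 → slot 7
162: h=6, probe 6,7,8 → slot 8
Table: [832, ∅, 678, 847, 561, 210, 383, 535, 162, ∅, ∅, ∅, ∅]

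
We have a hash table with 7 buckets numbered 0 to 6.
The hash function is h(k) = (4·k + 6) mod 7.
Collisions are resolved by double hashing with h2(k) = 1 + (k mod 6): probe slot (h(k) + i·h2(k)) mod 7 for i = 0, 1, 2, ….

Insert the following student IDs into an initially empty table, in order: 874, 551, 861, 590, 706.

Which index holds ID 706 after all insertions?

Insert 874: h=2, slot 2 empty → index 2.
Insert 551: h=5, slot 5 empty → index 5.
Insert 861: h=6, slot 6 empty → index 6.
Insert 590: h=0, slot 0 empty → index 0.
Insert 706: h=2, h2=5, slots 2,0,5 occupied → index 3.
Table: [590, ∅, 874, 706, ∅, 551, 861]

3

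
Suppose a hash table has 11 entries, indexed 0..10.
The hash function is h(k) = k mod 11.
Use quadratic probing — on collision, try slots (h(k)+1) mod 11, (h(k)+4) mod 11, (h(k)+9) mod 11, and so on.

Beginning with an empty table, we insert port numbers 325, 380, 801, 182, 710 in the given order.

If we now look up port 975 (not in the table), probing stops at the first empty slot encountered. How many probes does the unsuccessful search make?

2

Insert 325: h=6, slot 6 empty → index 6.
Insert 380: h=6, slot 6 occupied → index 7.
Insert 801: h=9, slot 9 empty → index 9.
Insert 182: h=6, slots 6,7 occupied → index 10.
Insert 710: h=6, slots 6,7,10 occupied → index 4.
Table: [∅, ∅, ∅, ∅, 710, ∅, 325, 380, ∅, 801, 182]
Lookup 975: h=7, probe 7,8 → slot 8 empty, not found.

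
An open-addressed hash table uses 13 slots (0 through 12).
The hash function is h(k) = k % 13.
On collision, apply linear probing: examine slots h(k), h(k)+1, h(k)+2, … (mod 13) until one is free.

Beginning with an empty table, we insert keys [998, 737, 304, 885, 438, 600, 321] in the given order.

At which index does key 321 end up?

998: h=10 -> slot 10
737: h=9 -> slot 9
304: h=5 -> slot 5
885: h=1 -> slot 1
438: h=9, probe 9,10,11 -> slot 11
600: h=2 -> slot 2
321: h=9, probe 9,10,11,12 -> slot 12
Table: [—, 885, 600, —, —, 304, —, —, —, 737, 998, 438, 321]

12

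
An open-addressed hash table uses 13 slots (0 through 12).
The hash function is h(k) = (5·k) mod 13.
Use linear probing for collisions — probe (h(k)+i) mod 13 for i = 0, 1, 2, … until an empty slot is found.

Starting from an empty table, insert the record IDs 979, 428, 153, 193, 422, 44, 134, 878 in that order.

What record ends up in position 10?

878

979: h=7 → slot 7
428: h=8 → slot 8
153: h=11 → slot 11
193: h=3 → slot 3
422: h=4 → slot 4
44: h=12 → slot 12
134: h=7, probe 7,8,9 → slot 9
878: h=9, probe 9,10 → slot 10
Table: [-, -, -, 193, 422, -, -, 979, 428, 134, 878, 153, 44]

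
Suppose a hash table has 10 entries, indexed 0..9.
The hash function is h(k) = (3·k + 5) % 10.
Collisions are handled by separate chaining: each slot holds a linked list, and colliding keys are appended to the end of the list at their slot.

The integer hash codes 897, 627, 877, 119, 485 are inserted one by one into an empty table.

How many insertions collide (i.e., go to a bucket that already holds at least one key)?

Insert 897: h=6, bucket 6 empty -> new chain.
Insert 627: h=6, bucket 6 nonempty -> append to chain.
Insert 877: h=6, bucket 6 nonempty -> append to chain.
Insert 119: h=2, bucket 2 empty -> new chain.
Insert 485: h=0, bucket 0 empty -> new chain.
Final buckets:
0: 485
1: ∅
2: 119
3: ∅
4: ∅
5: ∅
6: 897 -> 627 -> 877
7: ∅
8: ∅
9: ∅

2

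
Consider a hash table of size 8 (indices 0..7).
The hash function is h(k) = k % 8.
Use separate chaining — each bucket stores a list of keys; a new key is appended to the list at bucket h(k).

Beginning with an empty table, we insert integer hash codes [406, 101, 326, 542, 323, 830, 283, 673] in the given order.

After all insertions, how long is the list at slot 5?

1

406 -> bucket 6
101 -> bucket 5
326 -> bucket 6 (collision)
542 -> bucket 6 (collision)
323 -> bucket 3
830 -> bucket 6 (collision)
283 -> bucket 3 (collision)
673 -> bucket 1
Final buckets:
0: -
1: 673
2: -
3: 323 -> 283
4: -
5: 101
6: 406 -> 326 -> 542 -> 830
7: -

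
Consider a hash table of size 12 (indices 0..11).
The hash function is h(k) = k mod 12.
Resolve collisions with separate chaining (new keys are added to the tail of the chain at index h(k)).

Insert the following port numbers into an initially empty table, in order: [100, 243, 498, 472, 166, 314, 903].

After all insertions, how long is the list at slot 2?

1

100 → bucket 4
243 → bucket 3
498 → bucket 6
472 → bucket 4 (collision)
166 → bucket 10
314 → bucket 2
903 → bucket 3 (collision)
Final buckets:
0: .
1: .
2: 314
3: 243 -> 903
4: 100 -> 472
5: .
6: 498
7: .
8: .
9: .
10: 166
11: .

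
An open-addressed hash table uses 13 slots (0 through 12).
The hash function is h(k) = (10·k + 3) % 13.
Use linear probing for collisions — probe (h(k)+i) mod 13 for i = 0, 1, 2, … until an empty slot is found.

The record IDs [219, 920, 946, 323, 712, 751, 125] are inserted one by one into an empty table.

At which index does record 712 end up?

219: h=9 -> slot 9
920: h=12 -> slot 12
946: h=12, probe 12,0 -> slot 0
323: h=9, probe 9,10 -> slot 10
712: h=12, probe 12,0,1 -> slot 1
751: h=12, probe 12,0,1,2 -> slot 2
125: h=5 -> slot 5
Table: [946, 712, 751, ., ., 125, ., ., ., 219, 323, ., 920]

1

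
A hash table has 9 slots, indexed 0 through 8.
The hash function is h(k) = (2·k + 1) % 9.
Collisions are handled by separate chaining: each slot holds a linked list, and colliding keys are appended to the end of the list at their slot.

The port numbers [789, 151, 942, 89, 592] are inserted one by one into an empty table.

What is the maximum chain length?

2

789 -> bucket 4
151 -> bucket 6
942 -> bucket 4 (collision)
89 -> bucket 8
592 -> bucket 6 (collision)
Final buckets:
0: -
1: -
2: -
3: -
4: 789 -> 942
5: -
6: 151 -> 592
7: -
8: 89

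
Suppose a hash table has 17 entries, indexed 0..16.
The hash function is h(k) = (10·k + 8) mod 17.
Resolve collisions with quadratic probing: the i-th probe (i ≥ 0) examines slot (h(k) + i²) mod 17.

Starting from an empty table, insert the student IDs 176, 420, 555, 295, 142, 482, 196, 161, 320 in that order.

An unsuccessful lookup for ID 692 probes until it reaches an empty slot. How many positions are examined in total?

Insert 176: h=0, slot 0 empty -> index 0.
Insert 420: h=9, slot 9 empty -> index 9.
Insert 555: h=16, slot 16 empty -> index 16.
Insert 295: h=0, slot 0 occupied -> index 1.
Insert 142: h=0, slots 0,1 occupied -> index 4.
Insert 482: h=0, slots 0,1,4,9,16 occupied -> index 8.
Insert 196: h=13, slot 13 empty -> index 13.
Insert 161: h=3, slot 3 empty -> index 3.
Insert 320: h=12, slot 12 empty -> index 12.
Table: [176, 295, ., 161, 142, ., ., ., 482, 420, ., ., 320, 196, ., ., 555]
Lookup 692: h=9, probe 9,10 → slot 10 empty, not found.

2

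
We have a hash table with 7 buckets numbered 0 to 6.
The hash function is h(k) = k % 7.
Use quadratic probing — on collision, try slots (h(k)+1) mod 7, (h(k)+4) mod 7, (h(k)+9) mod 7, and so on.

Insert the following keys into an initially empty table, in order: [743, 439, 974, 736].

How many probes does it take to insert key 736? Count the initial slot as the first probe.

743: h=1 => slot 1
439: h=5 => slot 5
974: h=1, probe 1,2 => slot 2
736: h=1, probe 1,2,5,3 => slot 3
Table: [—, 743, 974, 736, —, 439, —]

4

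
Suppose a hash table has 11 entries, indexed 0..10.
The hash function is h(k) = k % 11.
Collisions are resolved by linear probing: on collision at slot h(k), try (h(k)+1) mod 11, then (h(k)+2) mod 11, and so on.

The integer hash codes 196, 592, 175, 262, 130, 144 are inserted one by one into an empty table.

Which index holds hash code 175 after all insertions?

Insert 196: h=9, slot 9 empty -> index 9.
Insert 592: h=9, slot 9 occupied -> index 10.
Insert 175: h=10, slot 10 occupied -> index 0.
Insert 262: h=9, slots 9,10,0 occupied -> index 1.
Insert 130: h=9, slots 9,10,0,1 occupied -> index 2.
Insert 144: h=1, slots 1,2 occupied -> index 3.
Table: [175, 262, 130, 144, —, —, —, —, —, 196, 592]

0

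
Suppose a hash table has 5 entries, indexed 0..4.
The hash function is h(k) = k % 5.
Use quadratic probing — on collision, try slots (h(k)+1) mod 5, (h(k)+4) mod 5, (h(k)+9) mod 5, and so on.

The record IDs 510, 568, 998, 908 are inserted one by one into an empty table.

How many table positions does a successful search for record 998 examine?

2

Insert 510: h=0, slot 0 empty -> index 0.
Insert 568: h=3, slot 3 empty -> index 3.
Insert 998: h=3, slot 3 occupied -> index 4.
Insert 908: h=3, slots 3,4 occupied -> index 2.
Table: [510, -, 908, 568, 998]
Lookup 998: h=3, probe 3,4 → found at 4.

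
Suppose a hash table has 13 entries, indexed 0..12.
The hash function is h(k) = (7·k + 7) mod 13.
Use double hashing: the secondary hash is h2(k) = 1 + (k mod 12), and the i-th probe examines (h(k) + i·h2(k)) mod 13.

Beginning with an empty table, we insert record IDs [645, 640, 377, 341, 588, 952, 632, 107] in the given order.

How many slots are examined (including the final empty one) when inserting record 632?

6

Insert 645: h=11, slot 11 empty → index 11.
Insert 640: h=2, slot 2 empty → index 2.
Insert 377: h=7, slot 7 empty → index 7.
Insert 341: h=2, h2=6, slot 2 occupied → index 8.
Insert 588: h=2, h2=1, slot 2 occupied → index 3.
Insert 952: h=2, h2=5, slots 2,7 occupied → index 12.
Insert 632: h=11, h2=9, slots 11,7,3,12,8 occupied → index 4.
Insert 107: h=2, h2=12, slot 2 occupied → index 1.
Table: [∅, 107, 640, 588, 632, ∅, ∅, 377, 341, ∅, ∅, 645, 952]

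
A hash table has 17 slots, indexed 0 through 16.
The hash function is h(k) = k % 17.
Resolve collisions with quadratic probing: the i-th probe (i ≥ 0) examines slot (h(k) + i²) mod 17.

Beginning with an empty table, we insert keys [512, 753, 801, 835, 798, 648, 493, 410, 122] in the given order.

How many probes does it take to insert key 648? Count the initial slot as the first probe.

4

Insert 512: h=2, slot 2 empty -> index 2.
Insert 753: h=5, slot 5 empty -> index 5.
Insert 801: h=2, slot 2 occupied -> index 3.
Insert 835: h=2, slots 2,3 occupied -> index 6.
Insert 798: h=16, slot 16 empty -> index 16.
Insert 648: h=2, slots 2,3,6 occupied -> index 11.
Insert 493: h=0, slot 0 empty -> index 0.
Insert 410: h=2, slots 2,3,6,11 occupied -> index 1.
Insert 122: h=3, slot 3 occupied -> index 4.
Table: [493, 410, 512, 801, 122, 753, 835, -, -, -, -, 648, -, -, -, -, 798]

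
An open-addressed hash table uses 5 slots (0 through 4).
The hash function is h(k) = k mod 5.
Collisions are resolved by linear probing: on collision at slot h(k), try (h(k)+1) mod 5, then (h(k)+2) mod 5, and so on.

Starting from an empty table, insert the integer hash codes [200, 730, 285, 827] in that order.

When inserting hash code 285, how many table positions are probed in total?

3

Insert 200: h=0, slot 0 empty -> index 0.
Insert 730: h=0, slot 0 occupied -> index 1.
Insert 285: h=0, slots 0,1 occupied -> index 2.
Insert 827: h=2, slot 2 occupied -> index 3.
Table: [200, 730, 285, 827, _]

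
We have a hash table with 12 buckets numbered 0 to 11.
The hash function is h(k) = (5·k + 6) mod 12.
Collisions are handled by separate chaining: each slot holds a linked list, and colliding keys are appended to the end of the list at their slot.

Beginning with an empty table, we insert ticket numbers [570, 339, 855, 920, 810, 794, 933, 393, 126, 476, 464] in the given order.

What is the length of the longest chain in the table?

570 → bucket 0
339 → bucket 9
855 → bucket 9 (collision)
920 → bucket 10
810 → bucket 0 (collision)
794 → bucket 4
933 → bucket 3
393 → bucket 3 (collision)
126 → bucket 0 (collision)
476 → bucket 10 (collision)
464 → bucket 10 (collision)
Final buckets:
0: 570 -> 810 -> 126
1: —
2: —
3: 933 -> 393
4: 794
5: —
6: —
7: —
8: —
9: 339 -> 855
10: 920 -> 476 -> 464
11: —

3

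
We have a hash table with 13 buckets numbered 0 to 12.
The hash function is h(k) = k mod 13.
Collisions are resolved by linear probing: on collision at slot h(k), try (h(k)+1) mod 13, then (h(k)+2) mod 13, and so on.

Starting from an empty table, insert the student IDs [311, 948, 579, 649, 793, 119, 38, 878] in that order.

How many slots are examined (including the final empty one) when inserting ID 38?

6

311: h=12 → slot 12
948: h=12, probe 12,0 → slot 0
579: h=7 → slot 7
649: h=12, probe 12,0,1 → slot 1
793: h=0, probe 0,1,2 → slot 2
119: h=2, probe 2,3 → slot 3
38: h=12, probe 12,0,1,2,3,4 → slot 4
878: h=7, probe 7,8 → slot 8
Table: [948, 649, 793, 119, 38, -, -, 579, 878, -, -, -, 311]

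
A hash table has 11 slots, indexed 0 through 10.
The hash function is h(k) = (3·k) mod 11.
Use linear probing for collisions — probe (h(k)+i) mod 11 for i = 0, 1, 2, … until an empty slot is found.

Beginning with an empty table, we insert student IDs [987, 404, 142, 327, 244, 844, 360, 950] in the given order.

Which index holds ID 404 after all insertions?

Insert 987: h=2, slot 2 empty → index 2.
Insert 404: h=2, slot 2 occupied → index 3.
Insert 142: h=8, slot 8 empty → index 8.
Insert 327: h=2, slots 2,3 occupied → index 4.
Insert 244: h=6, slot 6 empty → index 6.
Insert 844: h=2, slots 2,3,4 occupied → index 5.
Insert 360: h=2, slots 2,3,4,5,6 occupied → index 7.
Insert 950: h=1, slot 1 empty → index 1.
Table: [., 950, 987, 404, 327, 844, 244, 360, 142, ., .]

3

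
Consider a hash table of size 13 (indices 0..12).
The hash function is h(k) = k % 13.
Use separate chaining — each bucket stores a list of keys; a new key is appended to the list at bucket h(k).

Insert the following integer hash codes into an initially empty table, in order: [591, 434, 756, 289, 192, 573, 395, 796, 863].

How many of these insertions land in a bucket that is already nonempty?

Insert 591: h=6, bucket 6 empty → new chain.
Insert 434: h=5, bucket 5 empty → new chain.
Insert 756: h=2, bucket 2 empty → new chain.
Insert 289: h=3, bucket 3 empty → new chain.
Insert 192: h=10, bucket 10 empty → new chain.
Insert 573: h=1, bucket 1 empty → new chain.
Insert 395: h=5, bucket 5 nonempty → append to chain.
Insert 796: h=3, bucket 3 nonempty → append to chain.
Insert 863: h=5, bucket 5 nonempty → append to chain.
Final buckets:
0: ∅
1: 573
2: 756
3: 289 -> 796
4: ∅
5: 434 -> 395 -> 863
6: 591
7: ∅
8: ∅
9: ∅
10: 192
11: ∅
12: ∅

3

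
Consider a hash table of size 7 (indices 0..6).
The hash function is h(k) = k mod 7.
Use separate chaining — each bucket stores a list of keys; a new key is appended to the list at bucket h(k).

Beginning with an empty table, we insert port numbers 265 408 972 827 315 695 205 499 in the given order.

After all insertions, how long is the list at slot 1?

Insert 265: h=6, bucket 6 empty → new chain.
Insert 408: h=2, bucket 2 empty → new chain.
Insert 972: h=6, bucket 6 nonempty → append to chain.
Insert 827: h=1, bucket 1 empty → new chain.
Insert 315: h=0, bucket 0 empty → new chain.
Insert 695: h=2, bucket 2 nonempty → append to chain.
Insert 205: h=2, bucket 2 nonempty → append to chain.
Insert 499: h=2, bucket 2 nonempty → append to chain.
Final buckets:
0: 315
1: 827
2: 408 -> 695 -> 205 -> 499
3: -
4: -
5: -
6: 265 -> 972

1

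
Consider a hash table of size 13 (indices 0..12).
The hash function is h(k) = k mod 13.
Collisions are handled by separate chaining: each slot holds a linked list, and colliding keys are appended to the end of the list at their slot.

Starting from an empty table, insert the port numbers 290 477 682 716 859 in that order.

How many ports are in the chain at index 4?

Insert 290: h=4, bucket 4 empty → new chain.
Insert 477: h=9, bucket 9 empty → new chain.
Insert 682: h=6, bucket 6 empty → new chain.
Insert 716: h=1, bucket 1 empty → new chain.
Insert 859: h=1, bucket 1 nonempty → append to chain.
Final buckets:
0: —
1: 716 -> 859
2: —
3: —
4: 290
5: —
6: 682
7: —
8: —
9: 477
10: —
11: —
12: —

1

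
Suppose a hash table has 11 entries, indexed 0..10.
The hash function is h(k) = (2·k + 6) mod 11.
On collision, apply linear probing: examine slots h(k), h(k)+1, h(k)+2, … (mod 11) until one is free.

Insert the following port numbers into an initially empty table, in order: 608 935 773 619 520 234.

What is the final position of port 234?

Insert 608: h=1, slot 1 empty -> index 1.
Insert 935: h=6, slot 6 empty -> index 6.
Insert 773: h=1, slot 1 occupied -> index 2.
Insert 619: h=1, slots 1,2 occupied -> index 3.
Insert 520: h=1, slots 1,2,3 occupied -> index 4.
Insert 234: h=1, slots 1,2,3,4 occupied -> index 5.
Table: [., 608, 773, 619, 520, 234, 935, ., ., ., .]

5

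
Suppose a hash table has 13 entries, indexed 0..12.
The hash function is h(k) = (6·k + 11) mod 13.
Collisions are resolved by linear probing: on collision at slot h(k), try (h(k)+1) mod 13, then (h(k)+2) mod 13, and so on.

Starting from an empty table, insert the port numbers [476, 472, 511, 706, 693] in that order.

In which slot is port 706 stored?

11

476: h=7 → slot 7
472: h=9 → slot 9
511: h=9, probe 9,10 → slot 10
706: h=9, probe 9,10,11 → slot 11
693: h=9, probe 9,10,11,12 → slot 12
Table: [_, _, _, _, _, _, _, 476, _, 472, 511, 706, 693]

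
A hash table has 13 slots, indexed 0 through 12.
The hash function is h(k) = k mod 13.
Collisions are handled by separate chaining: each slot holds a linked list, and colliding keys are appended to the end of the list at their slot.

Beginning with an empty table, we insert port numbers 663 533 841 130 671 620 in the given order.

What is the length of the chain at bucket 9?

Insert 663: h=0, bucket 0 empty -> new chain.
Insert 533: h=0, bucket 0 nonempty -> append to chain.
Insert 841: h=9, bucket 9 empty -> new chain.
Insert 130: h=0, bucket 0 nonempty -> append to chain.
Insert 671: h=8, bucket 8 empty -> new chain.
Insert 620: h=9, bucket 9 nonempty -> append to chain.
Final buckets:
0: 663 -> 533 -> 130
1: _
2: _
3: _
4: _
5: _
6: _
7: _
8: 671
9: 841 -> 620
10: _
11: _
12: _

2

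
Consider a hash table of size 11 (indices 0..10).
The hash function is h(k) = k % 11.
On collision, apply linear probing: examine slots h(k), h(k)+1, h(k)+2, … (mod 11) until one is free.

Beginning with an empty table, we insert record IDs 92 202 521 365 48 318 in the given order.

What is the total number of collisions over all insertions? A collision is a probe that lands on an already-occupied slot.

Insert 92: h=4, slot 4 empty => index 4.
Insert 202: h=4, slot 4 occupied => index 5.
Insert 521: h=4, slots 4,5 occupied => index 6.
Insert 365: h=2, slot 2 empty => index 2.
Insert 48: h=4, slots 4,5,6 occupied => index 7.
Insert 318: h=10, slot 10 empty => index 10.
Table: [_, _, 365, _, 92, 202, 521, 48, _, _, 318]

6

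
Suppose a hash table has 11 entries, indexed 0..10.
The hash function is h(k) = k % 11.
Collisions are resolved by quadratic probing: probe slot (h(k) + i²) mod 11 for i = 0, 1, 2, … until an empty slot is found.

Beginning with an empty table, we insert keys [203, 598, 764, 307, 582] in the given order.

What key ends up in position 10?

203: h=5 → slot 5
598: h=4 → slot 4
764: h=5, probe 5,6 → slot 6
307: h=10 → slot 10
582: h=10, probe 10,0 → slot 0
Table: [582, _, _, _, 598, 203, 764, _, _, _, 307]

307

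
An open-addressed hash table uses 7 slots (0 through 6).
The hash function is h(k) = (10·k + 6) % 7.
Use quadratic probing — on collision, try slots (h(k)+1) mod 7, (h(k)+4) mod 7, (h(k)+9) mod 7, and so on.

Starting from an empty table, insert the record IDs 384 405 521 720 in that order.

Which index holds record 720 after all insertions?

Insert 384: h=3, slot 3 empty → index 3.
Insert 405: h=3, slot 3 occupied → index 4.
Insert 521: h=1, slot 1 empty → index 1.
Insert 720: h=3, slots 3,4 occupied → index 0.
Table: [720, 521, -, 384, 405, -, -]

0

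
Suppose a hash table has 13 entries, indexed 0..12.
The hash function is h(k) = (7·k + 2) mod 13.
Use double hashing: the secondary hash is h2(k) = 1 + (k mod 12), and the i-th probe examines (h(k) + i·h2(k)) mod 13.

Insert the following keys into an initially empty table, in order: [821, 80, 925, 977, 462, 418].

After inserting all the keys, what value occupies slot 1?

821 hashes to 3; slot 3 is free => place at 3.
80 hashes to 3, h2=9; 3 taken => place at 12.
925 hashes to 3, h2=2; 3 taken => place at 5.
977 hashes to 3, h2=6; 3 taken => place at 9.
462 hashes to 12, h2=7; 12 taken => place at 6.
418 hashes to 3, h2=11; 3 taken => place at 1.
Table: [—, 418, —, 821, —, 925, 462, —, —, 977, —, —, 80]

418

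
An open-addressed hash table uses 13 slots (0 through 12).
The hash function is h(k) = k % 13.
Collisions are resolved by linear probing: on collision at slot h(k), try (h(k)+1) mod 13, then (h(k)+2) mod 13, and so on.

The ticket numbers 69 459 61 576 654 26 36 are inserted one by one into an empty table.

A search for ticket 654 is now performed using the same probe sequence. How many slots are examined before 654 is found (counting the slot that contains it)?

69: h=4 -> slot 4
459: h=4, probe 4,5 -> slot 5
61: h=9 -> slot 9
576: h=4, probe 4,5,6 -> slot 6
654: h=4, probe 4,5,6,7 -> slot 7
26: h=0 -> slot 0
36: h=10 -> slot 10
Table: [26, ∅, ∅, ∅, 69, 459, 576, 654, ∅, 61, 36, ∅, ∅]
Lookup 654: h=4, probe 4,5,6,7 → found at 7.

4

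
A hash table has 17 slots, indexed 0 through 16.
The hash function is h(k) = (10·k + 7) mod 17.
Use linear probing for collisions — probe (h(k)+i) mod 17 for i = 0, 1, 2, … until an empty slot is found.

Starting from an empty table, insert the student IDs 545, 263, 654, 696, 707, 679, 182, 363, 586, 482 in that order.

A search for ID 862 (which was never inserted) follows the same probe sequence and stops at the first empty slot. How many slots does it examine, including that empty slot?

2

Insert 545: h=0, slot 0 empty → index 0.
Insert 263: h=2, slot 2 empty → index 2.
Insert 654: h=2, slot 2 occupied → index 3.
Insert 696: h=14, slot 14 empty → index 14.
Insert 707: h=5, slot 5 empty → index 5.
Insert 679: h=14, slot 14 occupied → index 15.
Insert 182: h=8, slot 8 empty → index 8.
Insert 363: h=16, slot 16 empty → index 16.
Insert 586: h=2, slots 2,3 occupied → index 4.
Insert 482: h=16, slots 16,0 occupied → index 1.
Table: [545, 482, 263, 654, 586, 707, _, _, 182, _, _, _, _, _, 696, 679, 363]
Lookup 862: h=8, probe 8,9 → slot 9 empty, not found.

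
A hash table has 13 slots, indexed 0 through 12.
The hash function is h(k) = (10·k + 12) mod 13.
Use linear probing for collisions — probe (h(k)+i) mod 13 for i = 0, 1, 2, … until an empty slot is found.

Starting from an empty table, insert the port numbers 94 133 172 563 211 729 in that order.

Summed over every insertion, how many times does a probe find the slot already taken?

6

Insert 94: h=3, slot 3 empty → index 3.
Insert 133: h=3, slot 3 occupied → index 4.
Insert 172: h=3, slots 3,4 occupied → index 5.
Insert 563: h=0, slot 0 empty → index 0.
Insert 211: h=3, slots 3,4,5 occupied → index 6.
Insert 729: h=9, slot 9 empty → index 9.
Table: [563, -, -, 94, 133, 172, 211, -, -, 729, -, -, -]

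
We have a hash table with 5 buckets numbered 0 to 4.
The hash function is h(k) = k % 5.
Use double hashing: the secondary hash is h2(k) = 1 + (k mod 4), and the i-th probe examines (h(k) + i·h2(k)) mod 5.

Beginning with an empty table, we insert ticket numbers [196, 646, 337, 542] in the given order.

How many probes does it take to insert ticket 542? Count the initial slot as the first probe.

196: h=1 => slot 1
646: h=1, h2=3, probe 1,4 => slot 4
337: h=2 => slot 2
542: h=2, h2=3, probe 2,0 => slot 0
Table: [542, 196, 337, ∅, 646]

2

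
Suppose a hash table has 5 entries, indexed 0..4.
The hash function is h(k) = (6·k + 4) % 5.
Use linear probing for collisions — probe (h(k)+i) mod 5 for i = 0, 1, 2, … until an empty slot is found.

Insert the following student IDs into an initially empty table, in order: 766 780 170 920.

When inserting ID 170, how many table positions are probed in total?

3

Insert 766: h=0, slot 0 empty -> index 0.
Insert 780: h=4, slot 4 empty -> index 4.
Insert 170: h=4, slots 4,0 occupied -> index 1.
Insert 920: h=4, slots 4,0,1 occupied -> index 2.
Table: [766, 170, 920, —, 780]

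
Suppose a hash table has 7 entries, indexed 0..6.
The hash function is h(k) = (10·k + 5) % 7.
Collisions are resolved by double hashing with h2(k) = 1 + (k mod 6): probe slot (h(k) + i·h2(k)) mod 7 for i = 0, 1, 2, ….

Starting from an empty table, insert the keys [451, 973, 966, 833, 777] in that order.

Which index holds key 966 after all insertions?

6

451 hashes to 0; slot 0 is free → place at 0.
973 hashes to 5; slot 5 is free → place at 5.
966 hashes to 5, h2=1; 5 taken → place at 6.
833 hashes to 5, h2=6; 5 taken → place at 4.
777 hashes to 5, h2=4; 5 taken → place at 2.
Table: [451, -, 777, -, 833, 973, 966]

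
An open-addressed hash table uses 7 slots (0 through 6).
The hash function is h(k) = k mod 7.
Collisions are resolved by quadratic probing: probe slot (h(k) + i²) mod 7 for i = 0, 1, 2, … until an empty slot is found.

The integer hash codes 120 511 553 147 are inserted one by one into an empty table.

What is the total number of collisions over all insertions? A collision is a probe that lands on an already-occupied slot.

5

120 hashes to 1; slot 1 is free → place at 1.
511 hashes to 0; slot 0 is free → place at 0.
553 hashes to 0; 0,1 taken → place at 4.
147 hashes to 0; 0,1,4 taken → place at 2.
Table: [511, 120, 147, -, 553, -, -]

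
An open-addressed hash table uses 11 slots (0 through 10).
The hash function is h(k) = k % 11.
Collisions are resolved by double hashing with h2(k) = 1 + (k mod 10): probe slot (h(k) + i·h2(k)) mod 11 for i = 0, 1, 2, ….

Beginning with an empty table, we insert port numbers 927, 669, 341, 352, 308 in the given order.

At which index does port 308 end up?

Insert 927: h=3, slot 3 empty -> index 3.
Insert 669: h=9, slot 9 empty -> index 9.
Insert 341: h=0, slot 0 empty -> index 0.
Insert 352: h=0, h2=3, slots 0,3 occupied -> index 6.
Insert 308: h=0, h2=9, slots 0,9 occupied -> index 7.
Table: [341, ., ., 927, ., ., 352, 308, ., 669, .]

7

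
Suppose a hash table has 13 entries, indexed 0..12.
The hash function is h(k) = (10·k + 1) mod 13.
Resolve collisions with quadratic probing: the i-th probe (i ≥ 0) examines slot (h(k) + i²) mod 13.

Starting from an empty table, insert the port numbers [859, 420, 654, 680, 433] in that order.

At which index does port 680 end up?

6

859: h=11 → slot 11
420: h=2 → slot 2
654: h=2, probe 2,3 → slot 3
680: h=2, probe 2,3,6 → slot 6
433: h=2, probe 2,3,6,11,5 → slot 5
Table: [-, -, 420, 654, -, 433, 680, -, -, -, -, 859, -]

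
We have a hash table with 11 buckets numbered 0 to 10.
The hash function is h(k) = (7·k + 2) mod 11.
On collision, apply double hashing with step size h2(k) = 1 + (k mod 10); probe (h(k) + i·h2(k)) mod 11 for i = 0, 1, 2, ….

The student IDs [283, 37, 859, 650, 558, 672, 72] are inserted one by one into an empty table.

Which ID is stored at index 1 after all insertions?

558

Insert 283: h=3, slot 3 empty => index 3.
Insert 37: h=8, slot 8 empty => index 8.
Insert 859: h=9, slot 9 empty => index 9.
Insert 650: h=9, h2=1, slot 9 occupied => index 10.
Insert 558: h=3, h2=9, slot 3 occupied => index 1.
Insert 672: h=9, h2=3, slots 9,1 occupied => index 4.
Insert 72: h=0, slot 0 empty => index 0.
Table: [72, 558, ∅, 283, 672, ∅, ∅, ∅, 37, 859, 650]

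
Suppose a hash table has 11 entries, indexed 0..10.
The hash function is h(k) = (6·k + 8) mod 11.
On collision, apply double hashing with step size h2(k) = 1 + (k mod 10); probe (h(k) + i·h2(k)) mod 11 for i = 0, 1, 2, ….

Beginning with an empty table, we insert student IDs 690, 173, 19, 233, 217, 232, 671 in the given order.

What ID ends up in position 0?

Insert 690: h=1, slot 1 empty => index 1.
Insert 173: h=1, h2=4, slot 1 occupied => index 5.
Insert 19: h=1, h2=10, slot 1 occupied => index 0.
Insert 233: h=9, slot 9 empty => index 9.
Insert 217: h=1, h2=8, slots 1,9 occupied => index 6.
Insert 232: h=3, slot 3 empty => index 3.
Insert 671: h=8, slot 8 empty => index 8.
Table: [19, 690, _, 232, _, 173, 217, _, 671, 233, _]

19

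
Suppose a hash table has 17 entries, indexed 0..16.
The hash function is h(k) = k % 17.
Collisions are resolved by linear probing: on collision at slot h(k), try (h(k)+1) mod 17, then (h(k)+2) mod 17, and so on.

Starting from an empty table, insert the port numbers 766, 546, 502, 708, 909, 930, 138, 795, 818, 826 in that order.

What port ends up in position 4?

818

Insert 766: h=1, slot 1 empty => index 1.
Insert 546: h=2, slot 2 empty => index 2.
Insert 502: h=9, slot 9 empty => index 9.
Insert 708: h=11, slot 11 empty => index 11.
Insert 909: h=8, slot 8 empty => index 8.
Insert 930: h=12, slot 12 empty => index 12.
Insert 138: h=2, slot 2 occupied => index 3.
Insert 795: h=13, slot 13 empty => index 13.
Insert 818: h=2, slots 2,3 occupied => index 4.
Insert 826: h=10, slot 10 empty => index 10.
Table: [., 766, 546, 138, 818, ., ., ., 909, 502, 826, 708, 930, 795, ., ., .]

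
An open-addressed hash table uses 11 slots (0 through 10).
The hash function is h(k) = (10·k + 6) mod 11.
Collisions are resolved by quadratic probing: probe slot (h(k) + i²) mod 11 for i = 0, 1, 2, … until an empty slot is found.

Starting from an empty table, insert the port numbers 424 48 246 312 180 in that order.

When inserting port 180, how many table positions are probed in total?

424: h=0 -> slot 0
48: h=2 -> slot 2
246: h=2, probe 2,3 -> slot 3
312: h=2, probe 2,3,6 -> slot 6
180: h=2, probe 2,3,6,0,7 -> slot 7
Table: [424, ., 48, 246, ., ., 312, 180, ., ., .]

5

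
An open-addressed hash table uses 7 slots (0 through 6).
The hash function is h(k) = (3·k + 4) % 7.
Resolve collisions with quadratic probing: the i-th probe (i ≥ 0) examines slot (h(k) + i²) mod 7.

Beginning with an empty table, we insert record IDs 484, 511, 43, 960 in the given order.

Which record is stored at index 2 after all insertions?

484: h=0 → slot 0
511: h=4 → slot 4
43: h=0, probe 0,1 → slot 1
960: h=0, probe 0,1,4,2 → slot 2
Table: [484, 43, 960, ∅, 511, ∅, ∅]

960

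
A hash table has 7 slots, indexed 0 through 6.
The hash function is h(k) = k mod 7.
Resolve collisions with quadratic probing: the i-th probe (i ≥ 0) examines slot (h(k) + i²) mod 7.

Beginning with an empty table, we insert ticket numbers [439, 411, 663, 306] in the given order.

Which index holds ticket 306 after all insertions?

439 hashes to 5; slot 5 is free => place at 5.
411 hashes to 5; 5 taken => place at 6.
663 hashes to 5; 5,6 taken => place at 2.
306 hashes to 5; 5,6,2 taken => place at 0.
Table: [306, _, 663, _, _, 439, 411]

0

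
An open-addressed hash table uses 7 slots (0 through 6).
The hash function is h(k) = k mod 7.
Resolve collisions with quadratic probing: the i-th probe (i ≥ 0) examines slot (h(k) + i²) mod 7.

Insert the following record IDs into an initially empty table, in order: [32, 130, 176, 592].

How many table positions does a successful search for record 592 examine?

Insert 32: h=4, slot 4 empty → index 4.
Insert 130: h=4, slot 4 occupied → index 5.
Insert 176: h=1, slot 1 empty → index 1.
Insert 592: h=4, slots 4,5,1 occupied → index 6.
Table: [-, 176, -, -, 32, 130, 592]
Lookup 592: h=4, probe 4,5,1,6 → found at 6.

4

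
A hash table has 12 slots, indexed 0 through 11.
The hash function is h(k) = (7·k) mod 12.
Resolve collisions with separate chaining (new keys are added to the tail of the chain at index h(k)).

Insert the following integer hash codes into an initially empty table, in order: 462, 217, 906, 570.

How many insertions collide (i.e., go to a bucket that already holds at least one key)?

2

Insert 462: h=6, bucket 6 empty -> new chain.
Insert 217: h=7, bucket 7 empty -> new chain.
Insert 906: h=6, bucket 6 nonempty -> append to chain.
Insert 570: h=6, bucket 6 nonempty -> append to chain.
Final buckets:
0: —
1: —
2: —
3: —
4: —
5: —
6: 462 -> 906 -> 570
7: 217
8: —
9: —
10: —
11: —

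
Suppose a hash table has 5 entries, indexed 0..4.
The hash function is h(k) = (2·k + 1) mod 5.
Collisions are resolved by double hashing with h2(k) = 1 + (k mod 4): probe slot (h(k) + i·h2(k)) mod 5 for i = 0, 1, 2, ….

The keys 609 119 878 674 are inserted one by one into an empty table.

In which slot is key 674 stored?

609: h=4 → slot 4
119: h=4, h2=4, probe 4,3 → slot 3
878: h=2 → slot 2
674: h=4, h2=3, probe 4,2,0 → slot 0
Table: [674, ., 878, 119, 609]

0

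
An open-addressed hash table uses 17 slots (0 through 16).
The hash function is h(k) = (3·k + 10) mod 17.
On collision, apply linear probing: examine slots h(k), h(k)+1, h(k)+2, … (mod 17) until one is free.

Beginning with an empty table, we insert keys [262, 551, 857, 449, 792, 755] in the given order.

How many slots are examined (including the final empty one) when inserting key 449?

4

262 hashes to 14; slot 14 is free → place at 14.
551 hashes to 14; 14 taken → place at 15.
857 hashes to 14; 14,15 taken → place at 16.
449 hashes to 14; 14,15,16 taken → place at 0.
792 hashes to 6; slot 6 is free → place at 6.
755 hashes to 14; 14,15,16,0 taken → place at 1.
Table: [449, 755, ., ., ., ., 792, ., ., ., ., ., ., ., 262, 551, 857]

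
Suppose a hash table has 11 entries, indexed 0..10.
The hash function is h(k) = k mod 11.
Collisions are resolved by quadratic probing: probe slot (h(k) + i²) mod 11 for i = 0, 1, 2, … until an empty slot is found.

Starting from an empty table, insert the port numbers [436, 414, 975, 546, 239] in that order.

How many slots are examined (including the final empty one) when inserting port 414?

2

436: h=7 → slot 7
414: h=7, probe 7,8 → slot 8
975: h=7, probe 7,8,0 → slot 0
546: h=7, probe 7,8,0,5 → slot 5
239: h=8, probe 8,9 → slot 9
Table: [975, -, -, -, -, 546, -, 436, 414, 239, -]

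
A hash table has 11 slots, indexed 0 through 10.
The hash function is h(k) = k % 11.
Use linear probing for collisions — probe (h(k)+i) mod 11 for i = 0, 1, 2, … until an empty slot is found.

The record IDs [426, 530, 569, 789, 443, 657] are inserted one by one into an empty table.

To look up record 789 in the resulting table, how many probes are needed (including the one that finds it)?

3

426 hashes to 8; slot 8 is free -> place at 8.
530 hashes to 2; slot 2 is free -> place at 2.
569 hashes to 8; 8 taken -> place at 9.
789 hashes to 8; 8,9 taken -> place at 10.
443 hashes to 3; slot 3 is free -> place at 3.
657 hashes to 8; 8,9,10 taken -> place at 0.
Table: [657, ., 530, 443, ., ., ., ., 426, 569, 789]
Lookup 789: h=8, probe 8,9,10 → found at 10.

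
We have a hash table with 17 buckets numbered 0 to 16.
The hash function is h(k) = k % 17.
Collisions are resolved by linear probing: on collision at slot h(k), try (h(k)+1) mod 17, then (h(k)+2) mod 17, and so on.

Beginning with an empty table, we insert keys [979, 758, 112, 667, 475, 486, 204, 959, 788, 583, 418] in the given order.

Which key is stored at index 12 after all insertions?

112

979: h=10 → slot 10
758: h=10, probe 10,11 → slot 11
112: h=10, probe 10,11,12 → slot 12
667: h=4 → slot 4
475: h=16 → slot 16
486: h=10, probe 10,11,12,13 → slot 13
204: h=0 → slot 0
959: h=7 → slot 7
788: h=6 → slot 6
583: h=5 → slot 5
418: h=10, probe 10,11,12,13,14 → slot 14
Table: [204, _, _, _, 667, 583, 788, 959, _, _, 979, 758, 112, 486, 418, _, 475]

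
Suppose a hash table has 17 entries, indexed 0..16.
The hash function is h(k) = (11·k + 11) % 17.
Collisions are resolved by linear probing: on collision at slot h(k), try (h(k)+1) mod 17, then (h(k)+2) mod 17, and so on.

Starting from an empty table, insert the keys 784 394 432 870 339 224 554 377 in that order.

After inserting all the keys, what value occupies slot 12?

224

Insert 784: h=16, slot 16 empty -> index 16.
Insert 394: h=10, slot 10 empty -> index 10.
Insert 432: h=3, slot 3 empty -> index 3.
Insert 870: h=10, slot 10 occupied -> index 11.
Insert 339: h=0, slot 0 empty -> index 0.
Insert 224: h=10, slots 10,11 occupied -> index 12.
Insert 554: h=2, slot 2 empty -> index 2.
Insert 377: h=10, slots 10,11,12 occupied -> index 13.
Table: [339, _, 554, 432, _, _, _, _, _, _, 394, 870, 224, 377, _, _, 784]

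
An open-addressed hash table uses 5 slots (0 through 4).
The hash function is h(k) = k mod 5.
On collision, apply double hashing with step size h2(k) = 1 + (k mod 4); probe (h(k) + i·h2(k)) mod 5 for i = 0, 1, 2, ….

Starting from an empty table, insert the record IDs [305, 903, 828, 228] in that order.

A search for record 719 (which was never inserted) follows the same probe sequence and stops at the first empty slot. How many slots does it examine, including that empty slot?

3

305: h=0 -> slot 0
903: h=3 -> slot 3
828: h=3, h2=1, probe 3,4 -> slot 4
228: h=3, h2=1, probe 3,4,0,1 -> slot 1
Table: [305, 228, ∅, 903, 828]
Lookup 719: h=4, h2=4, probe 4,3,2 → slot 2 empty, not found.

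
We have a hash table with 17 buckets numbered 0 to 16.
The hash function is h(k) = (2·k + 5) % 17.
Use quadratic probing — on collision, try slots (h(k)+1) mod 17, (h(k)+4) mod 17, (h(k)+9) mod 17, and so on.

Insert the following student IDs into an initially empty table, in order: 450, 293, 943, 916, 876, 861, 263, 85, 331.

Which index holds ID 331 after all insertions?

Insert 450: h=4, slot 4 empty → index 4.
Insert 293: h=13, slot 13 empty → index 13.
Insert 943: h=4, slot 4 occupied → index 5.
Insert 916: h=1, slot 1 empty → index 1.
Insert 876: h=6, slot 6 empty → index 6.
Insert 861: h=10, slot 10 empty → index 10.
Insert 263: h=4, slots 4,5 occupied → index 8.
Insert 85: h=5, slots 5,6 occupied → index 9.
Insert 331: h=4, slots 4,5,8,13 occupied → index 3.
Table: [∅, 916, ∅, 331, 450, 943, 876, ∅, 263, 85, 861, ∅, ∅, 293, ∅, ∅, ∅]

3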